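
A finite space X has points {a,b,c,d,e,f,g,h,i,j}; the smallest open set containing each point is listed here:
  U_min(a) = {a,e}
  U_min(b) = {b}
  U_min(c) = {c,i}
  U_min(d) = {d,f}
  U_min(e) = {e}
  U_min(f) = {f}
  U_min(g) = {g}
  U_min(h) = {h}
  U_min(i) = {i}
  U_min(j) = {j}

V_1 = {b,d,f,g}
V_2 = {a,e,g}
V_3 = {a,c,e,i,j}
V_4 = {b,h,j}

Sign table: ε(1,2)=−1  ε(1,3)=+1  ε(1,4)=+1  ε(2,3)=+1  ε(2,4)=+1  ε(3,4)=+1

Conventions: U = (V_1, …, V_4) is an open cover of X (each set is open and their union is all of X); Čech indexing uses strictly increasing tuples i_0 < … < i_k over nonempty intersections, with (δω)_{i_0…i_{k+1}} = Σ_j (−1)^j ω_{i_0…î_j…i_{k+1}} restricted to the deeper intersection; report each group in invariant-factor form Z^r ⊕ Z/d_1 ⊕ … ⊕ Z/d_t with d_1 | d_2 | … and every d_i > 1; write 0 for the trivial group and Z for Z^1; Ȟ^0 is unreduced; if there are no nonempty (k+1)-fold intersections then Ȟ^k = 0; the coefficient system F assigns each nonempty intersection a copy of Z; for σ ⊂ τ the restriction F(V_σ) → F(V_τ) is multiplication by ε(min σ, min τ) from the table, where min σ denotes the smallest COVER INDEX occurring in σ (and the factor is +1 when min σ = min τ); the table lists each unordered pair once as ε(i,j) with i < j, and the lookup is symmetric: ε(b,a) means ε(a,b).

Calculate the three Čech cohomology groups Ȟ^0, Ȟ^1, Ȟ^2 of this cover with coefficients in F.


Ȟ^0(U;F) ≅ 0, Ȟ^1(U;F) ≅ Z/2, Ȟ^2(U;F) ≅ 0

intersection data:
  V12={g} V14={b} V23={a,e} V34={j}
C dims 4,4; δ0: rk 4, SNF 1^3·2
Ȟ^0 = (4 − 4) − 0 = 0, so Ȟ^0 ≅ 0
Ȟ^1 = (4 − 0) − 4 = 0 plus torsion [2], so Ȟ^1 ≅ Z/2
Ȟ^2 = (0 − 0) − 0 = 0, so Ȟ^2 ≅ 0


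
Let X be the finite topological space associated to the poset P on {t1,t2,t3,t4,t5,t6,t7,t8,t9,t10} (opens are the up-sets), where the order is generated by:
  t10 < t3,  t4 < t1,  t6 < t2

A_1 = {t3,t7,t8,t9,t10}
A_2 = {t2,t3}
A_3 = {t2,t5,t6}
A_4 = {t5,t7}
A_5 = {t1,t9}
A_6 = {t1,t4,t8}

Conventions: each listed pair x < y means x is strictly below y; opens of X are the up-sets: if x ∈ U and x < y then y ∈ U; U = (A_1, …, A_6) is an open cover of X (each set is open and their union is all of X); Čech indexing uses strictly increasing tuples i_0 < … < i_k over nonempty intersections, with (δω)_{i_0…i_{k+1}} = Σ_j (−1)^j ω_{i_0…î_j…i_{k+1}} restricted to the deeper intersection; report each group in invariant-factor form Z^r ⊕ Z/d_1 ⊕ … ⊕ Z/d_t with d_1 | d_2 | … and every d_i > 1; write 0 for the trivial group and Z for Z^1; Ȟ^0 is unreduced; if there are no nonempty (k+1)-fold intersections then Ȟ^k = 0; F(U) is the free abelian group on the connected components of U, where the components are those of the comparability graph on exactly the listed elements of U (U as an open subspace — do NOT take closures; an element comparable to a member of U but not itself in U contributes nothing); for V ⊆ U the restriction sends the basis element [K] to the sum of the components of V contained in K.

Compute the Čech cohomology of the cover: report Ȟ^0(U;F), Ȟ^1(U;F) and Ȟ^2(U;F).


nerve simplices:
  A12={t3} A14={t7} A15={t9} A16={t8} A23={t2} A34={t5} A56={t1}
components per intersection:
  A1: {t3,t10} {t7} {t8} {t9}
  A2: {t2} {t3}
  A3: {t2,t6} {t5}
  A4: {t5} {t7}
  A5: {t1} {t9}
  A6: {t1,t4} {t8}
  A12: {t3}
  A14: {t7}
  A15: {t9}
  A16: {t8}
  A23: {t2}
  A34: {t5}
  A56: {t1}
C dims 14,7; δ0: rk 7, SNF 1^7
degree 0: 14−7−0 = 7 → Ȟ^0 ≅ Z^7
degree 1: 7−0−7 = 0 → Ȟ^1 ≅ 0
degree 2: 0−0−0 = 0 → Ȟ^2 ≅ 0

Ȟ^0 ≅ Z^7,  Ȟ^1 ≅ 0,  Ȟ^2 ≅ 0


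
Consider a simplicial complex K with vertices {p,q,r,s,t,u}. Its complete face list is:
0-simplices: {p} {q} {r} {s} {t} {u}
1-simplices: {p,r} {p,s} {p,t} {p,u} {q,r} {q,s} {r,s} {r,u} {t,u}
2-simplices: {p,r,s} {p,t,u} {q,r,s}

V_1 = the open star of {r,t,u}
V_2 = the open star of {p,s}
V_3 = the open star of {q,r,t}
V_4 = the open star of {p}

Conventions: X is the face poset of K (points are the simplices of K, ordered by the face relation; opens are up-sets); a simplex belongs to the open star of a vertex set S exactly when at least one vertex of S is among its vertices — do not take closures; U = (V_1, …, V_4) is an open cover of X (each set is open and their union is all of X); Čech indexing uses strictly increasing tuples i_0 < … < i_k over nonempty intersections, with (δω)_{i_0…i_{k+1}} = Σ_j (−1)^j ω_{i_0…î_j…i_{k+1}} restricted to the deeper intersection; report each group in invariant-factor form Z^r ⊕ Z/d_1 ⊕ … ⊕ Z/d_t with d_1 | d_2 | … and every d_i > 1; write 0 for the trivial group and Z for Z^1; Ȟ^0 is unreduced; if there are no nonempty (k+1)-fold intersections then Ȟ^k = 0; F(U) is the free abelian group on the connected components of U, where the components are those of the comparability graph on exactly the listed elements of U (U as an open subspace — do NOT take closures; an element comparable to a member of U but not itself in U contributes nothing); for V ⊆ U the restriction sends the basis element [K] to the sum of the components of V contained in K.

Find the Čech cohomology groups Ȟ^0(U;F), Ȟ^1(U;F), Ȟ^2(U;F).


Ȟ^0 = Z,  Ȟ^1 = Z,  Ȟ^2 = 0

nerve of the cover:
  V1={{r},{t},{u},{p,r},{p,t},{p,u},{q,r},{r,s},{r,u},{t,u},{p,r,s},{p,t,u},{q,r,s}} V2={{p},{s},{p,r},{p,s},{p,t},{p,u},{q,s},{r,s},{p,r,s},{p,t,u},{q,r,s}} V3={{q},{r},{t},{p,r},{p,t},{q,r},{q,s},{r,s},{r,u},{t,u},{p,r,s},{p,t,u},{q,r,s}} V4={{p},{p,r},{p,s},{p,t},{p,u},{p,r,s},{p,t,u}}
  V12={{p,r},{p,t},{p,u},{r,s},{p,r,s},{p,t,u},{q,r,s}} V13={{r},{t},{p,r},{p,t},{q,r},{r,s},{r,u},{t,u},{p,r,s},{p,t,u},{q,r,s}} V14={{p,r},{p,t},{p,u},{p,r,s},{p,t,u}} V23={{p,r},{p,t},{q,s},{r,s},{p,r,s},{p,t,u},{q,r,s}} V24={{p},{p,r},{p,s},{p,t},{p,u},{p,r,s},{p,t,u}} V34={{p,r},{p,t},{p,r,s},{p,t,u}}
  V123={{p,r},{p,t},{r,s},{p,r,s},{p,t,u},{q,r,s}} V124={{p,r},{p,t},{p,u},{p,r,s},{p,t,u}} V134={{p,r},{p,t},{p,r,s},{p,t,u}} V234={{p,r},{p,t},{p,r,s},{p,t,u}}
  V1234={{p,r},{p,t},{p,r,s},{p,t,u}}
components per intersection:
  V1: {{r},{t},{u},{p,r},{p,t},{p,u},{q,r},{r,s},{r,u},{t,u},{p,r,s},{p,t,u},{q,r,s}}
  V2: {{p},{s},{p,r},{p,s},{p,t},{p,u},{q,s},{r,s},{p,r,s},{p,t,u},{q,r,s}}
  V3: {{q},{r},{p,r},{q,r},{q,s},{r,s},{r,u},{p,r,s},{q,r,s}} {{t},{p,t},{t,u},{p,t,u}}
  V4: {{p},{p,r},{p,s},{p,t},{p,u},{p,r,s},{p,t,u}}
  V12: {{p,r},{r,s},{p,r,s},{q,r,s}} {{p,t},{p,u},{p,t,u}}
  V13: {{r},{p,r},{q,r},{r,s},{r,u},{p,r,s},{q,r,s}} {{t},{p,t},{t,u},{p,t,u}}
  V14: {{p,r},{p,r,s}} {{p,t},{p,u},{p,t,u}}
  V23: {{p,r},{q,s},{r,s},{p,r,s},{q,r,s}} {{p,t},{p,t,u}}
  V24: {{p},{p,r},{p,s},{p,t},{p,u},{p,r,s},{p,t,u}}
  V34: {{p,r},{p,r,s}} {{p,t},{p,t,u}}
  V123: {{p,r},{r,s},{p,r,s},{q,r,s}} {{p,t},{p,t,u}}
  V124: {{p,r},{p,r,s}} {{p,t},{p,u},{p,t,u}}
  V134: {{p,r},{p,r,s}} {{p,t},{p,t,u}}
  V234: {{p,r},{p,r,s}} {{p,t},{p,t,u}}
  V1234: {{p,r},{p,r,s}} {{p,t},{p,t,u}}
C dims 5,11,8,2; δ0: rk 4, SNF 1^4; δ1: rk 6, SNF 1^6; δ2: rk 2, SNF 1^2
Ȟ^0 = (5 − 4) − 0 = 1, so Ȟ^0 ≅ Z
Ȟ^1 = (11 − 6) − 4 = 1, so Ȟ^1 ≅ Z
Ȟ^2 = (8 − 2) − 6 = 0, so Ȟ^2 ≅ 0


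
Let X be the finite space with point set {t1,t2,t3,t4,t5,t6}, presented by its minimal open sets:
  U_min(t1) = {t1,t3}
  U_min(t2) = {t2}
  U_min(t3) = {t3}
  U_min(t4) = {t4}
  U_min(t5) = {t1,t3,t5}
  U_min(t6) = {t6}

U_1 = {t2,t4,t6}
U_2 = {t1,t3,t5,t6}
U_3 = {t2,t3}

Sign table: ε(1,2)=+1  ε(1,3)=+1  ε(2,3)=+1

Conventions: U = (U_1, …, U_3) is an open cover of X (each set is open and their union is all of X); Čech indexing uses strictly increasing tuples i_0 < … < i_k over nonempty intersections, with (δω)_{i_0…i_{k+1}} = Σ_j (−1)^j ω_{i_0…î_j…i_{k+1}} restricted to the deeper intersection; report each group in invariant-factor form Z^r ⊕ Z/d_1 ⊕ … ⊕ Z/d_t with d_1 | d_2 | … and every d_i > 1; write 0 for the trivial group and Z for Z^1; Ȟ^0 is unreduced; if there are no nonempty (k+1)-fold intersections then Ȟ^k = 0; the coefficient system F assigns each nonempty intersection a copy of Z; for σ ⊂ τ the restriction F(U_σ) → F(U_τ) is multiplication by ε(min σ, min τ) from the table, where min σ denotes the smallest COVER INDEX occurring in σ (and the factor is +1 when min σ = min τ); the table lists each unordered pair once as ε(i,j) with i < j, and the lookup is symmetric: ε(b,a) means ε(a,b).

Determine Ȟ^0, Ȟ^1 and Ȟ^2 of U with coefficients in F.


Ȟ^0 ≅ Z, Ȟ^1 ≅ Z and Ȟ^2 ≅ 0

intersection data:
  U12={t6} U13={t2} U23={t3}
C dims 3,3; δ0: rk 2, SNF 1^2
Ȟ^0 = (3 − 2) − 0 = 1, so Ȟ^0 ≅ Z
Ȟ^1 = (3 − 0) − 2 = 1, so Ȟ^1 ≅ Z
Ȟ^2 = (0 − 0) − 0 = 0, so Ȟ^2 ≅ 0


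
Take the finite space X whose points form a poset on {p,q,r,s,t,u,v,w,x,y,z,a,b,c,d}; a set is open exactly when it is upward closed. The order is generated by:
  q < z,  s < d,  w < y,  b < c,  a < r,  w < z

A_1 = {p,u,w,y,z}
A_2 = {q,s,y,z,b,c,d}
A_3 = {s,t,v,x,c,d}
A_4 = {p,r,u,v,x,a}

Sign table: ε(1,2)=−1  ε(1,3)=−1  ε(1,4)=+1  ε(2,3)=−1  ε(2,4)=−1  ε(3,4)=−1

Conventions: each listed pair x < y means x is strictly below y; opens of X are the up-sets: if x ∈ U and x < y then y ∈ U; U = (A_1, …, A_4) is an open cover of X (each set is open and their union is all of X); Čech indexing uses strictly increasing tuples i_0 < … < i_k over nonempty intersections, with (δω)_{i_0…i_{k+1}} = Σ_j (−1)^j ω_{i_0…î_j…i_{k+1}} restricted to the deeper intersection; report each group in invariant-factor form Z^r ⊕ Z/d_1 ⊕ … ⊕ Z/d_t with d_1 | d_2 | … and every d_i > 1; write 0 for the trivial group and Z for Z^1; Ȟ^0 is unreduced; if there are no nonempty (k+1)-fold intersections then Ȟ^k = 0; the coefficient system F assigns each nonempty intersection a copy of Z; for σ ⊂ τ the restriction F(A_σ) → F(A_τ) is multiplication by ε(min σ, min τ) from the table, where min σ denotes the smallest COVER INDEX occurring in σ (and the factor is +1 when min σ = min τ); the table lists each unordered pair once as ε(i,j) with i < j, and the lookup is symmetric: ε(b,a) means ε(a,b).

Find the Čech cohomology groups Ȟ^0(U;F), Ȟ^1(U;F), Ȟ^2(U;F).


nerve simplices:
  A12={y,z} A14={p,u} A23={s,c,d} A34={v,x}
C dims 4,4; δ0: rk 4, SNF 1^3·2
degree 0: 4−4−0 = 0 → Ȟ^0 ≅ 0
degree 1: 4−0−4 = 0 plus torsion [2] → Ȟ^1 ≅ Z/2
degree 2: 0−0−0 = 0 → Ȟ^2 ≅ 0

Ȟ^0(U;F) ≅ 0,  Ȟ^1(U;F) ≅ Z/2,  Ȟ^2(U;F) ≅ 0


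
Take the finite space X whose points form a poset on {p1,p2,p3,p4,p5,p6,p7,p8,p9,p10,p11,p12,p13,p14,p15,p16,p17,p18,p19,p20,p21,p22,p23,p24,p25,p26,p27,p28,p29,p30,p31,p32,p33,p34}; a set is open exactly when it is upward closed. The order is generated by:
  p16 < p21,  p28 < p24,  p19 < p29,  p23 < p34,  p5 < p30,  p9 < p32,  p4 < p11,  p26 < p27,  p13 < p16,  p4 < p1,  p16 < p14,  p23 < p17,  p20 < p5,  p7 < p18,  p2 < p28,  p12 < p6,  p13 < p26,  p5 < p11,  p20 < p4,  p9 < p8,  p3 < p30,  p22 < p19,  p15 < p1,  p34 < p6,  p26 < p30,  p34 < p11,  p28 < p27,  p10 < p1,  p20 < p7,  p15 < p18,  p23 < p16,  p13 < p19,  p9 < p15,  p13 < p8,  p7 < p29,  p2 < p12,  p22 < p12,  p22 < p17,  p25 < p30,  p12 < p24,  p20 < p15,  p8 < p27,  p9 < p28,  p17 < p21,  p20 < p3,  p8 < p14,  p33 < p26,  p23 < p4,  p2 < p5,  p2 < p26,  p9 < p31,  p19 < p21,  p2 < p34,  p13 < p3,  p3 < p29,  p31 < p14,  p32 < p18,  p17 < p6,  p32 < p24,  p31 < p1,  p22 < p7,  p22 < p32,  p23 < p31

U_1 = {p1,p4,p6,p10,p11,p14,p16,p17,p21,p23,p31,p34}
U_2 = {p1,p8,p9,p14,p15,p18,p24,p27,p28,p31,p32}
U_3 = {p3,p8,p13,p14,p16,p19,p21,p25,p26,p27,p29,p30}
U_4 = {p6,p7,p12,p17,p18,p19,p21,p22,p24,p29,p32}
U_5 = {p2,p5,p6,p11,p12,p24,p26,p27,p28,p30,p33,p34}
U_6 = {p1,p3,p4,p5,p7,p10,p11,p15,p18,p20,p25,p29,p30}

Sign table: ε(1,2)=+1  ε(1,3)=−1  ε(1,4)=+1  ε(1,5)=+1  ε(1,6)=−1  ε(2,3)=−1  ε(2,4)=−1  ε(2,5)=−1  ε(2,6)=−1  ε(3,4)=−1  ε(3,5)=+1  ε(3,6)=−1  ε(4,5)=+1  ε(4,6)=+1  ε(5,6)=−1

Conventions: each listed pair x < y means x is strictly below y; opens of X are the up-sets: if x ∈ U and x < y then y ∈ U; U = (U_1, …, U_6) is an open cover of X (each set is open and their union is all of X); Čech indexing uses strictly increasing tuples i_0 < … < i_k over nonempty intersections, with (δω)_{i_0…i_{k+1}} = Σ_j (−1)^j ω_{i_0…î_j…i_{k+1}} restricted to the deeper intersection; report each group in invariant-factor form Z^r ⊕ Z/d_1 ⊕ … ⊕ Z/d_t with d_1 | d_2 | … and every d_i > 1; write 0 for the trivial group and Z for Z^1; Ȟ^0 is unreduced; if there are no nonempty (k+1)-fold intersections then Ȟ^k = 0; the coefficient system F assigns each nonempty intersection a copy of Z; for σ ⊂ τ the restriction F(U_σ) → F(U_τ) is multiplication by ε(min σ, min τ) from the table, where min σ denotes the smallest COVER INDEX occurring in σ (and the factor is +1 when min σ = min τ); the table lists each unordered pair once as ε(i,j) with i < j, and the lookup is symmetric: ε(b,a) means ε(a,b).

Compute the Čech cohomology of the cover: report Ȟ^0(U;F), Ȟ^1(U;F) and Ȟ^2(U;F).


nonempty intersections:
  U12={p1,p14,p31} U13={p14,p16,p21} U14={p6,p17,p21} U15={p6,p11,p34} U16={p1,p4,p10,p11} U23={p8,p14,p27} U24={p18,p24,p32} U25={p24,p27,p28} U26={p1,p15,p18} U34={p19,p21,p29} U35={p26,p27,p30} U36={p3,p25,p29,p30} U45={p6,p12,p24} U46={p7,p18,p29} U56={p5,p11,p30}
  U123={p14} U126={p1} U134={p21} U145={p6} U156={p11} U235={p27} U245={p24} U246={p18} U346={p29} U356={p30}
C dims 6,15,10; δ0: rk 6, SNF 1^5·2; δ1: rk 9, SNF 1^9
Ȟ^0: (6−6)−0=0 ⇒ 0
Ȟ^1: (15−9)−6=0 plus torsion [2] ⇒ Z/2
Ȟ^2: (10−0)−9=1 ⇒ Z

Ȟ^0 = 0,  Ȟ^1 = Z/2,  Ȟ^2 = Z


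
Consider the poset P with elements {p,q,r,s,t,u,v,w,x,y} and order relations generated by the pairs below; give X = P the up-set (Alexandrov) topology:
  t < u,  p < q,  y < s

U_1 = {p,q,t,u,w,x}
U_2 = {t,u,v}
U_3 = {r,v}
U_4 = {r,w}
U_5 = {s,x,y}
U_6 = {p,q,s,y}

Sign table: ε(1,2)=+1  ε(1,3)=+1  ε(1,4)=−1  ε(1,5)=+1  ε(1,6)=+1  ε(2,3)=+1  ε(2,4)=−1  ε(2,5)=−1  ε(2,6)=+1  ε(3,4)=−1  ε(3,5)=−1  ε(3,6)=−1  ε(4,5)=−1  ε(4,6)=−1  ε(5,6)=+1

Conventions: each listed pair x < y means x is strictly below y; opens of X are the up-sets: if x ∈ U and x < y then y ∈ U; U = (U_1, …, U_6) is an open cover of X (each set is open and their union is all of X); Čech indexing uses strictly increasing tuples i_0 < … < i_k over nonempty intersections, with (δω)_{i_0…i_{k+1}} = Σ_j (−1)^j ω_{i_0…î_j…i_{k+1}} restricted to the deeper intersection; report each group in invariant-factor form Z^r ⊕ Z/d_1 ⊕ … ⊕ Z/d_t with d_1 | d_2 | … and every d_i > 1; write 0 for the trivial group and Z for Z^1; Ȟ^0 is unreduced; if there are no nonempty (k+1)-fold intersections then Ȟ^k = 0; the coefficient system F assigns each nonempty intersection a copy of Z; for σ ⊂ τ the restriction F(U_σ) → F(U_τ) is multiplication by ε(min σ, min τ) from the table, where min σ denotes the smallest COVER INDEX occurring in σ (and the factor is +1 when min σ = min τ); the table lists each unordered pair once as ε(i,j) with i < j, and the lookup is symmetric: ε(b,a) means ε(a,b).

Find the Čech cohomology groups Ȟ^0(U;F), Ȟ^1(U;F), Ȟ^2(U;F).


Ȟ^0 = Z, Ȟ^1 = Z^2 and Ȟ^2 = 0

nonempty intersections:
  U12={t,u} U14={w} U15={x} U16={p,q} U23={v} U34={r} U56={s,y}
C dims 6,7; δ0: rk 5, SNF 1^5
Ȟ^0: (6−5)−0=1 ⇒ Z
Ȟ^1: (7−0)−5=2 ⇒ Z^2
Ȟ^2: (0−0)−0=0 ⇒ 0


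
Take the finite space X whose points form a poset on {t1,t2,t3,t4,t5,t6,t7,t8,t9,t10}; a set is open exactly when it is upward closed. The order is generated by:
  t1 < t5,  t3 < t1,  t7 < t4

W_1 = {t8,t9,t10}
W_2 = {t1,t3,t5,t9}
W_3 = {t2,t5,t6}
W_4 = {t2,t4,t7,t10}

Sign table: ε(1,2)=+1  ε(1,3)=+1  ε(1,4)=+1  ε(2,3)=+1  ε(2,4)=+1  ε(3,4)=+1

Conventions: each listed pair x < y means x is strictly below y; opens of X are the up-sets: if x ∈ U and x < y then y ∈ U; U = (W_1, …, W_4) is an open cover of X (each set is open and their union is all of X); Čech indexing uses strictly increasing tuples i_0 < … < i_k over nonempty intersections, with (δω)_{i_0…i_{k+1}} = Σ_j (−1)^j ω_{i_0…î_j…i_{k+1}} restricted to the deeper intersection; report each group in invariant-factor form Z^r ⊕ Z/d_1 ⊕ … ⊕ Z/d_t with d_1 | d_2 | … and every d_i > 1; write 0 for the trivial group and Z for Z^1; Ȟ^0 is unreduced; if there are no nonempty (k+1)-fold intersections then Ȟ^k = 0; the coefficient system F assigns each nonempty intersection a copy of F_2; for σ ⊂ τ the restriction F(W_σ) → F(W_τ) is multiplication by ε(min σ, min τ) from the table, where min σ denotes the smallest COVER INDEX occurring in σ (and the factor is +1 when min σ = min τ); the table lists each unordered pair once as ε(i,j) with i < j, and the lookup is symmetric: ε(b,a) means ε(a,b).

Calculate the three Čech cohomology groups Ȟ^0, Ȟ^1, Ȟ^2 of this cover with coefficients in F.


nonempty overlaps:
  W12={t9} W14={t10} W23={t5} W34={t2}
C dims 4,4; δ0: rk_F2 3
degree 0: 4−3−0 = 1 → Ȟ^0 ≅ Z/2
degree 1: 4−0−3 = 1 → Ȟ^1 ≅ Z/2
degree 2: 0−0−0 = 0 → Ȟ^2 ≅ 0

Ȟ^0(U;F) ≅ Z/2, Ȟ^1(U;F) ≅ Z/2, Ȟ^2(U;F) ≅ 0


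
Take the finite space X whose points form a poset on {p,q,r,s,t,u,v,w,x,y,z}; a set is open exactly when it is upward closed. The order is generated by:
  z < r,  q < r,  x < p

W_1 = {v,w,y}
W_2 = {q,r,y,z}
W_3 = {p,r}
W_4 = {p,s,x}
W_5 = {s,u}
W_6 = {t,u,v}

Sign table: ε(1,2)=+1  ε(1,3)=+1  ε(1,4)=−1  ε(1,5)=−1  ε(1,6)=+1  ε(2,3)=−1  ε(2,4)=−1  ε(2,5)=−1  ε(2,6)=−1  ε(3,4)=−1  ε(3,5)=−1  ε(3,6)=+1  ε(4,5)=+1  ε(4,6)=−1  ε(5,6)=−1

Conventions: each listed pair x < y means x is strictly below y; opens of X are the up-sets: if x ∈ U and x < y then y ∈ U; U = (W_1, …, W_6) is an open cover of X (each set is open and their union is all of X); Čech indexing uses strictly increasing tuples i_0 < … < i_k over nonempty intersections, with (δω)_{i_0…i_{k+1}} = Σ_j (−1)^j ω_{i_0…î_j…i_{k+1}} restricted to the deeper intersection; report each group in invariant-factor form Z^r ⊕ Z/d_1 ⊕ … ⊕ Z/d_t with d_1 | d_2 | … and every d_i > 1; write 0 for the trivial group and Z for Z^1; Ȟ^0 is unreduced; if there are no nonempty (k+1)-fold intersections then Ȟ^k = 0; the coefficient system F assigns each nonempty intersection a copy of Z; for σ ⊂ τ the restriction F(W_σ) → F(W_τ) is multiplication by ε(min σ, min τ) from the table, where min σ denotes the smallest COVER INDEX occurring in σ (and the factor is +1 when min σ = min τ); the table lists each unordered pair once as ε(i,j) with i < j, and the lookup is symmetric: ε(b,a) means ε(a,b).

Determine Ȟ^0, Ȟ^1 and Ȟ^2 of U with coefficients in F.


nerve of the cover:
  W12={y} W16={v} W23={r} W34={p} W45={s} W56={u}
C dims 6,6; δ0: rk 6, SNF 1^5·2
Ȟ^0 = (6 − 6) − 0 = 0, so Ȟ^0 ≅ 0
Ȟ^1 = (6 − 0) − 6 = 0 plus torsion [2], so Ȟ^1 ≅ Z/2
Ȟ^2 = (0 − 0) − 0 = 0, so Ȟ^2 ≅ 0

Ȟ^0 = 0,  Ȟ^1 = Z/2,  Ȟ^2 = 0


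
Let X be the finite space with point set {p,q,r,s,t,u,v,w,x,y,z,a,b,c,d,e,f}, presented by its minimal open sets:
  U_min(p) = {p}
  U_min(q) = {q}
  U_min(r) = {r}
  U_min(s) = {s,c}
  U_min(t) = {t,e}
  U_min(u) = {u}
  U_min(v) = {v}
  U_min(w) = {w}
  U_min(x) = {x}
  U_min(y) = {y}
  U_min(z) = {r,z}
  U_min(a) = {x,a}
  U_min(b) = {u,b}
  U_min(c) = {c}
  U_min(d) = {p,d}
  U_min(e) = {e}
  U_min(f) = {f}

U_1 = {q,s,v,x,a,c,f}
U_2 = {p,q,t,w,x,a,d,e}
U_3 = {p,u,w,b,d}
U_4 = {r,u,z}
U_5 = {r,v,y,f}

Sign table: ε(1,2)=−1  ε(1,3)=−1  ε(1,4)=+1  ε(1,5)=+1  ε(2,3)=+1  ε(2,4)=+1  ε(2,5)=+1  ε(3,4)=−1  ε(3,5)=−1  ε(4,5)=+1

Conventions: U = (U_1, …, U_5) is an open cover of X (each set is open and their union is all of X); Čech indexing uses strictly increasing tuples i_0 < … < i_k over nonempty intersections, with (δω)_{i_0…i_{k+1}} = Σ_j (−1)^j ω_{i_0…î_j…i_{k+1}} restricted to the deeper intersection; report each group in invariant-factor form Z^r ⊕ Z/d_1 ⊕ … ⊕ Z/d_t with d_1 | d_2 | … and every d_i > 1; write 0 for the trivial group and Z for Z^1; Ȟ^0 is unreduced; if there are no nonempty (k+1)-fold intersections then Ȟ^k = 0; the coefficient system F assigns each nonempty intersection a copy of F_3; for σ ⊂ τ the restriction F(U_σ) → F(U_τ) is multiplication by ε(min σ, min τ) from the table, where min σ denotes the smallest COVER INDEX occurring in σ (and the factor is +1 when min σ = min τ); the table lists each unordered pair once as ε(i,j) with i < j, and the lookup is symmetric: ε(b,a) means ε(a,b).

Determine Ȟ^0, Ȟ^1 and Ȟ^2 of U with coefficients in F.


Ȟ^0 ≅ Z/3,  Ȟ^1 ≅ Z/3,  Ȟ^2 ≅ 0

nerve simplices:
  U12={q,x,a} U15={v,f} U23={p,w,d} U34={u} U45={r}
C dims 5,5; δ0: rk_F3 4
degree 0: 5−4−0 = 1 → Ȟ^0 ≅ Z/3
degree 1: 5−0−4 = 1 → Ȟ^1 ≅ Z/3
degree 2: 0−0−0 = 0 → Ȟ^2 ≅ 0


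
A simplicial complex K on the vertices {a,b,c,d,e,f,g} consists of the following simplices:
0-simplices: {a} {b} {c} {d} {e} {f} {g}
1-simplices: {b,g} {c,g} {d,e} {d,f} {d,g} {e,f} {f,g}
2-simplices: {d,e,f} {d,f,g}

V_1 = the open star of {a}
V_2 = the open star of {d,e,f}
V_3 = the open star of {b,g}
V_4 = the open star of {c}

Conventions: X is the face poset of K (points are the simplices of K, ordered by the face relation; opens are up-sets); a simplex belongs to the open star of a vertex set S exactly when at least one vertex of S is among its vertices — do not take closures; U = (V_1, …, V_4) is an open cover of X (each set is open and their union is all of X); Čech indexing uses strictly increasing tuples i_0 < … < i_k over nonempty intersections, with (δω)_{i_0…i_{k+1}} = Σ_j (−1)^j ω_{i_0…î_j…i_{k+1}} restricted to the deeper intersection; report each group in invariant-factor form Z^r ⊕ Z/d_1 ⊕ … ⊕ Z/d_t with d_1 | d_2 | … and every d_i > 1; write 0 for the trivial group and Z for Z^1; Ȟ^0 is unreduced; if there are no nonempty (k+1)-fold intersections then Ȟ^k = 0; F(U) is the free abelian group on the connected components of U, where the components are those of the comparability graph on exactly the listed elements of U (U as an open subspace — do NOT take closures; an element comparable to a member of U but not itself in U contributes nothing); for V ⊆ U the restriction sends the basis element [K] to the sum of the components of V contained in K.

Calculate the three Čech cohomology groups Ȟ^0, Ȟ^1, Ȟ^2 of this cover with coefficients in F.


Ȟ^0 = Z^2, Ȟ^1 = 0 and Ȟ^2 = 0

nonempty overlaps:
  V1={{a}} V2={{d},{e},{f},{d,e},{d,f},{d,g},{e,f},{f,g},{d,e,f},{d,f,g}} V3={{b},{g},{b,g},{c,g},{d,g},{f,g},{d,f,g}} V4={{c},{c,g}}
  V23={{d,g},{f,g},{d,f,g}} V34={{c,g}}
components per intersection:
  V1: {{a}}
  V2: {{d},{e},{f},{d,e},{d,f},{d,g},{e,f},{f,g},{d,e,f},{d,f,g}}
  V3: {{b},{g},{b,g},{c,g},{d,g},{f,g},{d,f,g}}
  V4: {{c},{c,g}}
  V23: {{d,g},{f,g},{d,f,g}}
  V34: {{c,g}}
C dims 4,2; δ0: rk 2, SNF 1^2
degree 0: 4−2−0 = 2 → Ȟ^0 ≅ Z^2
degree 1: 2−0−2 = 0 → Ȟ^1 ≅ 0
degree 2: 0−0−0 = 0 → Ȟ^2 ≅ 0


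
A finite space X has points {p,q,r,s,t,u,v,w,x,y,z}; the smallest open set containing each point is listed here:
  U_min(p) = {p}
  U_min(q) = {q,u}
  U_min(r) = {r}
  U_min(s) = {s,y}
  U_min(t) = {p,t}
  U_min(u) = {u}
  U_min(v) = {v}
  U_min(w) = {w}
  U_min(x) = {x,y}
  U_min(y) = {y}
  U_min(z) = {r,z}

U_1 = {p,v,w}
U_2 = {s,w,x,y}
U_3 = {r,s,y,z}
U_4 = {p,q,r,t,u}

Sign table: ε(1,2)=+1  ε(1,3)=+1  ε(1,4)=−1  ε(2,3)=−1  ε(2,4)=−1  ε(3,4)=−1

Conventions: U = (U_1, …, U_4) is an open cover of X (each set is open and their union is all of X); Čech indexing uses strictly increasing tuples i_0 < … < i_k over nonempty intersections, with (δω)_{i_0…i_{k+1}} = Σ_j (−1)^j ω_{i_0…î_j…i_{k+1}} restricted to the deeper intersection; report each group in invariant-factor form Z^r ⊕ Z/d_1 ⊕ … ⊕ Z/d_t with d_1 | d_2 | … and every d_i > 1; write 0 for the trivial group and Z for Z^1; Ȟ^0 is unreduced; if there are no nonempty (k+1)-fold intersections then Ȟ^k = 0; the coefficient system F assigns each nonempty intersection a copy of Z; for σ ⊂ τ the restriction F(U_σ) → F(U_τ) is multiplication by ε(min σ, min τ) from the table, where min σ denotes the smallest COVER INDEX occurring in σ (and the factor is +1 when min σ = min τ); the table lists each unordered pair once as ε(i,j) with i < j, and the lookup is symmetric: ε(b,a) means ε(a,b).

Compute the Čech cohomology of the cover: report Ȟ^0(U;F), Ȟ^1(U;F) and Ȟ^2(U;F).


Ȟ^0(U;F) ≅ 0,  Ȟ^1(U;F) ≅ Z/2,  Ȟ^2(U;F) ≅ 0

nerve of the cover:
  U12={w} U14={p} U23={s,y} U34={r}
C dims 4,4; δ0: rk 4, SNF 1^3·2
Ȟ^0 = (4 − 4) − 0 = 0, so Ȟ^0 ≅ 0
Ȟ^1 = (4 − 0) − 4 = 0 plus torsion [2], so Ȟ^1 ≅ Z/2
Ȟ^2 = (0 − 0) − 0 = 0, so Ȟ^2 ≅ 0


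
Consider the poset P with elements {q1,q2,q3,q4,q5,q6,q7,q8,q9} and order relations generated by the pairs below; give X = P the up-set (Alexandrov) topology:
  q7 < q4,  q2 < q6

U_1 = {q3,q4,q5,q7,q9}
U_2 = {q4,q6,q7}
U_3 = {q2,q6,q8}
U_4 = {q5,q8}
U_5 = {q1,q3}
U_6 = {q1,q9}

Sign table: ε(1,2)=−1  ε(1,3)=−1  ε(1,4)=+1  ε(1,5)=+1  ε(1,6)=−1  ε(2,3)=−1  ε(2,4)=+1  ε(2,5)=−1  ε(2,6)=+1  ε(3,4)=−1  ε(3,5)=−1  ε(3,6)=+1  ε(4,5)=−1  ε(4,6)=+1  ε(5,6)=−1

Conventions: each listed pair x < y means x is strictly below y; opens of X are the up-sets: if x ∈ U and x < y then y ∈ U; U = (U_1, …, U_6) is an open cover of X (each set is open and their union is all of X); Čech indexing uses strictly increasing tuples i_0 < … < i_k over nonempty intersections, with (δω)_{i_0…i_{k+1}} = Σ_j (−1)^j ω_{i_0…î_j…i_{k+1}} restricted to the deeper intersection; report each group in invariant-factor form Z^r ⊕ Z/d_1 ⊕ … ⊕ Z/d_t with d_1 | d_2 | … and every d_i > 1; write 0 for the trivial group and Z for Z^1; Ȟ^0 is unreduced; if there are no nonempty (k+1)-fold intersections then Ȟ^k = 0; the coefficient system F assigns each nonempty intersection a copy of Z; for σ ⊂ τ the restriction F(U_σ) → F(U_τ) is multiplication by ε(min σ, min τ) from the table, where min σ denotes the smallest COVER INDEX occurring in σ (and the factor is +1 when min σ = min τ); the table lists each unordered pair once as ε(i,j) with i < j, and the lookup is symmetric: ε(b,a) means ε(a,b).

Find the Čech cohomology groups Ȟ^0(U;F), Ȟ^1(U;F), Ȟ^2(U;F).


Ȟ^0(U;F) ≅ 0,  Ȟ^1(U;F) ≅ Z ⊕ Z/2,  Ȟ^2(U;F) ≅ 0

cover nerve:
  U12={q4,q7} U14={q5} U15={q3} U16={q9} U23={q6} U34={q8} U56={q1}
C dims 6,7; δ0: rk 6, SNF 1^5·2
Ȟ^0: (6−6)−0=0 ⇒ 0
Ȟ^1: (7−0)−6=1 plus torsion [2] ⇒ Z ⊕ Z/2
Ȟ^2: (0−0)−0=0 ⇒ 0


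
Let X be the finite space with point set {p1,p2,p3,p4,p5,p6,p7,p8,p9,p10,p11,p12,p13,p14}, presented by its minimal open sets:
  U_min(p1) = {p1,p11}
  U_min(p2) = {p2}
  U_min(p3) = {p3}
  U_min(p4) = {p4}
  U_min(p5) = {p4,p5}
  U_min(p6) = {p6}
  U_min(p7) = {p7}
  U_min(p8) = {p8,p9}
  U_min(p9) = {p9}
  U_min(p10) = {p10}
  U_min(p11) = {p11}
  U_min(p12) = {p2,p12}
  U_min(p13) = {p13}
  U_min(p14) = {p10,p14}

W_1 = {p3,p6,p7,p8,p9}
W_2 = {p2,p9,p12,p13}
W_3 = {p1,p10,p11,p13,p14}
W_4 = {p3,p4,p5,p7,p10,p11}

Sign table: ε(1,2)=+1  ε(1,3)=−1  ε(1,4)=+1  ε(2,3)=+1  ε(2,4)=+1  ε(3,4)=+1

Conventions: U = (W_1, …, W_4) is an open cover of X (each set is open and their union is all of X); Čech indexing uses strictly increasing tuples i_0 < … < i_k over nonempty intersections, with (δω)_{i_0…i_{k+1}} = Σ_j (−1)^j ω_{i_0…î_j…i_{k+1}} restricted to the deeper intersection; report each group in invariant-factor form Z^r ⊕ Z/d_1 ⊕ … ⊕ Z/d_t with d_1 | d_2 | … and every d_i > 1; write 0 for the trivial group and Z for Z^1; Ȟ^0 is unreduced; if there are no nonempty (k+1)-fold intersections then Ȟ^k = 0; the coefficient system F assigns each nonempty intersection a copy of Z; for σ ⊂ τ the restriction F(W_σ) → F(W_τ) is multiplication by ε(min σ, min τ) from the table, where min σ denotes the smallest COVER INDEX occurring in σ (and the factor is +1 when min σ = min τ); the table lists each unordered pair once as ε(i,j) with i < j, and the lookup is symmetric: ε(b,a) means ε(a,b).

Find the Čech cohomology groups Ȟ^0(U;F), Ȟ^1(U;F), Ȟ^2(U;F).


Ȟ^0 ≅ Z; Ȟ^1 ≅ Z; Ȟ^2 ≅ 0

nerve of the cover:
  W12={p9} W14={p3,p7} W23={p13} W34={p10,p11}
C dims 4,4; δ0: rk 3, SNF 1^3
Ȟ^0 = (4 − 3) − 0 = 1, so Ȟ^0 ≅ Z
Ȟ^1 = (4 − 0) − 3 = 1, so Ȟ^1 ≅ Z
Ȟ^2 = (0 − 0) − 0 = 0, so Ȟ^2 ≅ 0


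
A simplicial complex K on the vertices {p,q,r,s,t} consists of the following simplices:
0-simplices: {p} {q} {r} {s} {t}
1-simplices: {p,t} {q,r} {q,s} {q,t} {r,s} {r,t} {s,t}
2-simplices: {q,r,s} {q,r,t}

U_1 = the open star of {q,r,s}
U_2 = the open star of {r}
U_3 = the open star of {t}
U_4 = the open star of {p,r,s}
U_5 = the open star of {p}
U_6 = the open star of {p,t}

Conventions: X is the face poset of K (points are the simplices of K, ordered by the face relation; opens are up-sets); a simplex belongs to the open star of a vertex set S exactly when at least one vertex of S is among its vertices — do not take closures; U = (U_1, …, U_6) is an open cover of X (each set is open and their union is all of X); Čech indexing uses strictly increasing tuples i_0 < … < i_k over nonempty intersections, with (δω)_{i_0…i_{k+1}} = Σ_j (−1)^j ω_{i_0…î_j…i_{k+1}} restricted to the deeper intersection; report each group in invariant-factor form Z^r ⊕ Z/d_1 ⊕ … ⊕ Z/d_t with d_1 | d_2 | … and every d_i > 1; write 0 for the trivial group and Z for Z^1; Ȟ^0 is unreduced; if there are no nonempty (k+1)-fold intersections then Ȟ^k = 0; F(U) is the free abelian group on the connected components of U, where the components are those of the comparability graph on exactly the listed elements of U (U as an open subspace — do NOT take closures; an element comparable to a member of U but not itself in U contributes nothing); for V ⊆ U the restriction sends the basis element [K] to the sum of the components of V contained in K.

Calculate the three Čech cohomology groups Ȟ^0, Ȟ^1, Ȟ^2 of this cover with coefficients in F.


Ȟ^0 ≅ Z, Ȟ^1 ≅ Z and Ȟ^2 ≅ 0

intersection data:
  U1={{q},{r},{s},{q,r},{q,s},{q,t},{r,s},{r,t},{s,t},{q,r,s},{q,r,t}} U2={{r},{q,r},{r,s},{r,t},{q,r,s},{q,r,t}} U3={{t},{p,t},{q,t},{r,t},{s,t},{q,r,t}} U4={{p},{r},{s},{p,t},{q,r},{q,s},{r,s},{r,t},{s,t},{q,r,s},{q,r,t}} U5={{p},{p,t}} U6={{p},{t},{p,t},{q,t},{r,t},{s,t},{q,r,t}}
  U12={{r},{q,r},{r,s},{r,t},{q,r,s},{q,r,t}} U13={{q,t},{r,t},{s,t},{q,r,t}} U14={{r},{s},{q,r},{q,s},{r,s},{r,t},{s,t},{q,r,s},{q,r,t}} U16={{q,t},{r,t},{s,t},{q,r,t}} U23={{r,t},{q,r,t}} U24={{r},{q,r},{r,s},{r,t},{q,r,s},{q,r,t}} U26={{r,t},{q,r,t}} U34={{p,t},{r,t},{s,t},{q,r,t}} U35={{p,t}} U36={{t},{p,t},{q,t},{r,t},{s,t},{q,r,t}} U45={{p},{p,t}} U46={{p},{p,t},{r,t},{s,t},{q,r,t}} U56={{p},{p,t}}
  U123={{r,t},{q,r,t}} U124={{r},{q,r},{r,s},{r,t},{q,r,s},{q,r,t}} U126={{r,t},{q,r,t}} U134={{r,t},{s,t},{q,r,t}} U136={{q,t},{r,t},{s,t},{q,r,t}} U146={{r,t},{s,t},{q,r,t}} U234={{r,t},{q,r,t}} U236={{r,t},{q,r,t}} U246={{r,t},{q,r,t}} U345={{p,t}} U346={{p,t},{r,t},{s,t},{q,r,t}} U356={{p,t}} U456={{p},{p,t}}
  U1234={{r,t},{q,r,t}} U1236={{r,t},{q,r,t}} U1246={{r,t},{q,r,t}} U1346={{r,t},{s,t},{q,r,t}} U2346={{r,t},{q,r,t}} U3456={{p,t}}
  U12346={{r,t},{q,r,t}}
components per intersection:
  U1: {{q},{r},{s},{q,r},{q,s},{q,t},{r,s},{r,t},{s,t},{q,r,s},{q,r,t}}
  U2: {{r},{q,r},{r,s},{r,t},{q,r,s},{q,r,t}}
  U3: {{t},{p,t},{q,t},{r,t},{s,t},{q,r,t}}
  U4: {{p},{p,t}} {{r},{s},{q,r},{q,s},{r,s},{r,t},{s,t},{q,r,s},{q,r,t}}
  U5: {{p},{p,t}}
  U6: {{p},{t},{p,t},{q,t},{r,t},{s,t},{q,r,t}}
  U12: {{r},{q,r},{r,s},{r,t},{q,r,s},{q,r,t}}
  U13: {{q,t},{r,t},{q,r,t}} {{s,t}}
  U14: {{r},{s},{q,r},{q,s},{r,s},{r,t},{s,t},{q,r,s},{q,r,t}}
  U16: {{q,t},{r,t},{q,r,t}} {{s,t}}
  U23: {{r,t},{q,r,t}}
  U24: {{r},{q,r},{r,s},{r,t},{q,r,s},{q,r,t}}
  U26: {{r,t},{q,r,t}}
  U34: {{p,t}} {{r,t},{q,r,t}} {{s,t}}
  U35: {{p,t}}
  U36: {{t},{p,t},{q,t},{r,t},{s,t},{q,r,t}}
  U45: {{p},{p,t}}
  U46: {{p},{p,t}} {{r,t},{q,r,t}} {{s,t}}
  U56: {{p},{p,t}}
  U123: {{r,t},{q,r,t}}
  U124: {{r},{q,r},{r,s},{r,t},{q,r,s},{q,r,t}}
  U126: {{r,t},{q,r,t}}
  U134: {{r,t},{q,r,t}} {{s,t}}
  U136: {{q,t},{r,t},{q,r,t}} {{s,t}}
  U146: {{r,t},{q,r,t}} {{s,t}}
  U234: {{r,t},{q,r,t}}
  U236: {{r,t},{q,r,t}}
  U246: {{r,t},{q,r,t}}
  U345: {{p,t}}
  U346: {{p,t}} {{r,t},{q,r,t}} {{s,t}}
  U356: {{p,t}}
  U456: {{p},{p,t}}
  U1234: {{r,t},{q,r,t}}
  U1236: {{r,t},{q,r,t}}
  U1246: {{r,t},{q,r,t}}
  U1346: {{r,t},{q,r,t}} {{s,t}}
  U2346: {{r,t},{q,r,t}}
  U3456: {{p,t}}
  U12346: {{r,t},{q,r,t}}
C dims 7,19,18,7; δ0: rk 6, SNF 1^6; δ1: rk 12, SNF 1^12; δ2: rk 6, SNF 1^6
Ȟ^0 = (7 − 6) − 0 = 1, so Ȟ^0 ≅ Z
Ȟ^1 = (19 − 12) − 6 = 1, so Ȟ^1 ≅ Z
Ȟ^2 = (18 − 6) − 12 = 0, so Ȟ^2 ≅ 0


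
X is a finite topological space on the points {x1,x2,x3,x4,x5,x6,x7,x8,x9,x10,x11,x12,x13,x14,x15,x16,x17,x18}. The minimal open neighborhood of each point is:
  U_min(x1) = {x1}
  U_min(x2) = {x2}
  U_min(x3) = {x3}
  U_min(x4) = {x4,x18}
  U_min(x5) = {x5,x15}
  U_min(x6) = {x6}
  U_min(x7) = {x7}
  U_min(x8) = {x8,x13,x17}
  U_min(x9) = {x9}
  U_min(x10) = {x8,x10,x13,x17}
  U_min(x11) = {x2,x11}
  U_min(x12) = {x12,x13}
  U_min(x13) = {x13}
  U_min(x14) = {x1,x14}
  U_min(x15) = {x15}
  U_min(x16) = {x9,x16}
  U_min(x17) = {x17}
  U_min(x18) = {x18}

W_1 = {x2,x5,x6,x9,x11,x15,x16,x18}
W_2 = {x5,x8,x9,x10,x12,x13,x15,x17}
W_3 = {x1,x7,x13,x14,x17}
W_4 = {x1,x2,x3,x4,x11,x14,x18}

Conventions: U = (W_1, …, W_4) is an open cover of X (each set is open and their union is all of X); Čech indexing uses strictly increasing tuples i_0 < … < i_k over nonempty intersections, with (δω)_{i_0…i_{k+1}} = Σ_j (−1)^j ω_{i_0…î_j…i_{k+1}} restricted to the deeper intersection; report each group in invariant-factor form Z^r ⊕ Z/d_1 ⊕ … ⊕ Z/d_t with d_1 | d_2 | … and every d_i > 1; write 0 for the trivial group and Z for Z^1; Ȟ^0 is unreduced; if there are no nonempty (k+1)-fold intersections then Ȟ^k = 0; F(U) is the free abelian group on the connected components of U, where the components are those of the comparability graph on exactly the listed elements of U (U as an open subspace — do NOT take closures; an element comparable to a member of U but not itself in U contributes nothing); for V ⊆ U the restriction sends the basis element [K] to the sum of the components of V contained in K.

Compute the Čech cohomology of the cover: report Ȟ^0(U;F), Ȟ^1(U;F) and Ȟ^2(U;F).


Ȟ^0 ≅ Z^9; Ȟ^1 ≅ 0; Ȟ^2 ≅ 0

nerve of the cover:
  W12={x5,x9,x15} W14={x2,x11,x18} W23={x13,x17} W34={x1,x14}
components per intersection:
  W1: {x2,x11} {x5,x15} {x6} {x9,x16} {x18}
  W2: {x5,x15} {x8,x10,x12,x13,x17} {x9}
  W3: {x1,x14} {x7} {x13} {x17}
  W4: {x1,x14} {x2,x11} {x3} {x4,x18}
  W12: {x5,x15} {x9}
  W14: {x2,x11} {x18}
  W23: {x13} {x17}
  W34: {x1,x14}
C dims 16,7; δ0: rk 7, SNF 1^7
Ȟ^0 = (16 − 7) − 0 = 9, so Ȟ^0 ≅ Z^9
Ȟ^1 = (7 − 0) − 7 = 0, so Ȟ^1 ≅ 0
Ȟ^2 = (0 − 0) − 0 = 0, so Ȟ^2 ≅ 0


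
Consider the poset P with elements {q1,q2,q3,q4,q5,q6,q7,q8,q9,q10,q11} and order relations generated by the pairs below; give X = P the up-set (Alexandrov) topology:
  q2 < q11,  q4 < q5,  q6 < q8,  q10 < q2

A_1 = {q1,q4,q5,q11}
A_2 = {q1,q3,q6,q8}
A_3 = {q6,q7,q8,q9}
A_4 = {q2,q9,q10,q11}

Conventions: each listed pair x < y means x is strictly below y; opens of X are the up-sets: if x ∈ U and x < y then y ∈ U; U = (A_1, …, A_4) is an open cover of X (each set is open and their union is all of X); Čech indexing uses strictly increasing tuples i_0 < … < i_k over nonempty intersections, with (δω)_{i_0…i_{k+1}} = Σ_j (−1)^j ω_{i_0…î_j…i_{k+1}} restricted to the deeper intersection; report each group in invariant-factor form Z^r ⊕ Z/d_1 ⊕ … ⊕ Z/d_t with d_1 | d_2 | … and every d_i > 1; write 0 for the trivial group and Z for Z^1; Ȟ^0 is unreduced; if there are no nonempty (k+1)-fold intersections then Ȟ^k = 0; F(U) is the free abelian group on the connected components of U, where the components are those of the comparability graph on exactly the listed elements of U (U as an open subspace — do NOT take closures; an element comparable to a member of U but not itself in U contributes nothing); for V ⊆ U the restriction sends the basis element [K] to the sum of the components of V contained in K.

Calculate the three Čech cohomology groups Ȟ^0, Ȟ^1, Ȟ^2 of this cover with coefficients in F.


nonempty overlaps:
  A12={q1} A14={q11} A23={q6,q8} A34={q9}
components per intersection:
  A1: {q1} {q4,q5} {q11}
  A2: {q1} {q3} {q6,q8}
  A3: {q6,q8} {q7} {q9}
  A4: {q2,q10,q11} {q9}
  A12: {q1}
  A14: {q11}
  A23: {q6,q8}
  A34: {q9}
C dims 11,4; δ0: rk 4, SNF 1^4
degree 0: 11−4−0 = 7 → Ȟ^0 ≅ Z^7
degree 1: 4−0−4 = 0 → Ȟ^1 ≅ 0
degree 2: 0−0−0 = 0 → Ȟ^2 ≅ 0

Ȟ^0 = Z^7; Ȟ^1 = 0; Ȟ^2 = 0


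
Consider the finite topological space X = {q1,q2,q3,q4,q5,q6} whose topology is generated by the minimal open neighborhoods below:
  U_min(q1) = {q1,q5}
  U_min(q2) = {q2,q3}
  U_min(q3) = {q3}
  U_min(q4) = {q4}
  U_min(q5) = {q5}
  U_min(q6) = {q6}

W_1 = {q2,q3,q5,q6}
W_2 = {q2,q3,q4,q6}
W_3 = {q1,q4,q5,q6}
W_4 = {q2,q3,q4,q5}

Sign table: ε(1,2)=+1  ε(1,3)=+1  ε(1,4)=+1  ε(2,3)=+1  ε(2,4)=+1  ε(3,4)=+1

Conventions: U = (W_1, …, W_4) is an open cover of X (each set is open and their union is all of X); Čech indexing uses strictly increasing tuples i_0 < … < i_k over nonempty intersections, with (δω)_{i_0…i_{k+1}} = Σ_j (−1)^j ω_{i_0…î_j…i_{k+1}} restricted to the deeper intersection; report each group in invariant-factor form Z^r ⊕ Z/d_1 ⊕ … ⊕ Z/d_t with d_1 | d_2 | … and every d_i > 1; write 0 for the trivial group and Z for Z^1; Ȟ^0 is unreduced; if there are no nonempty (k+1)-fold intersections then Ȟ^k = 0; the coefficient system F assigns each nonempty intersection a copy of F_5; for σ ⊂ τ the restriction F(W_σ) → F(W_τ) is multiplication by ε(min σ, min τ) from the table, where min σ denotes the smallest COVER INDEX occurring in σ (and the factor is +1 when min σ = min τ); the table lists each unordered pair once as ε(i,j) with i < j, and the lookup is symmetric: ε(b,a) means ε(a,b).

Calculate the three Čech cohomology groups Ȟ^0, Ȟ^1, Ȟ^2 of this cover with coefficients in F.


Ȟ^0(U;F) ≅ Z/5, Ȟ^1(U;F) ≅ 0, Ȟ^2(U;F) ≅ Z/5

nerve simplices:
  W12={q2,q3,q6} W13={q5,q6} W14={q2,q3,q5} W23={q4,q6} W24={q2,q3,q4} W34={q4,q5}
  W123={q6} W124={q2,q3} W134={q5} W234={q4}
C dims 4,6,4; δ0: rk_F5 3; δ1: rk_F5 3
degree 0: 4−3−0 = 1 → Ȟ^0 ≅ Z/5
degree 1: 6−3−3 = 0 → Ȟ^1 ≅ 0
degree 2: 4−0−3 = 1 → Ȟ^2 ≅ Z/5


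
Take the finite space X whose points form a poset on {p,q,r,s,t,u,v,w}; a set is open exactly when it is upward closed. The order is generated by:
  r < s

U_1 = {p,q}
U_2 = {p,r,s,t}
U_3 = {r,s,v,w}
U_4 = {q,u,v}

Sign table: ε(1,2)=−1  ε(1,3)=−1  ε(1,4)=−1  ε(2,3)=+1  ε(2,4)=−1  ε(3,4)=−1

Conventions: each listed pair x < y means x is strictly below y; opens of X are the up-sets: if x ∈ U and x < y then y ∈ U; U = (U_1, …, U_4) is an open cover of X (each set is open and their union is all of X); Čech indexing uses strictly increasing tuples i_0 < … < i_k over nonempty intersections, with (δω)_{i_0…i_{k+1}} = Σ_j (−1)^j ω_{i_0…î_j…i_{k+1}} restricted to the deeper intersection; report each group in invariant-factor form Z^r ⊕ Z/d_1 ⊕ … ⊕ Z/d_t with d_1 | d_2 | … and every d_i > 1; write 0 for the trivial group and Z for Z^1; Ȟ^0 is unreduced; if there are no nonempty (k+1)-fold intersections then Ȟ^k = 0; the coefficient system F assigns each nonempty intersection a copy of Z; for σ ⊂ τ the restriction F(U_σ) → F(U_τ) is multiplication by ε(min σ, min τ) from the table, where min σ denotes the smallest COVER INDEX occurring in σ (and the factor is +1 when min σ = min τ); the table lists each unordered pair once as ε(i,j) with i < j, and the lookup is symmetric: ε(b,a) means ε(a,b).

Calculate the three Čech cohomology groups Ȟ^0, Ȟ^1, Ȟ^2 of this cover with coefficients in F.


nerve simplices:
  U12={p} U14={q} U23={r,s} U34={v}
C dims 4,4; δ0: rk 4, SNF 1^3·2
degree 0: 4−4−0 = 0 → Ȟ^0 ≅ 0
degree 1: 4−0−4 = 0 plus torsion [2] → Ȟ^1 ≅ Z/2
degree 2: 0−0−0 = 0 → Ȟ^2 ≅ 0

Ȟ^0 = 0,  Ȟ^1 = Z/2,  Ȟ^2 = 0
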